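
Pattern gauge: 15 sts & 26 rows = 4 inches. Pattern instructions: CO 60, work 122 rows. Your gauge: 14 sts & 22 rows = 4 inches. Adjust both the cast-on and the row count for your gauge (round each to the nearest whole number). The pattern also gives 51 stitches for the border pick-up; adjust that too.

Stitches: 60 × 14/15 = 56.00 → 56.
Rows: 122 × 22/26 = 103.23 → 103.
border pick-up: 51 × 14/15 = 47.60 → 48.

Cast on 56 stitches; work 103 rows; border pick-up 48 stitches.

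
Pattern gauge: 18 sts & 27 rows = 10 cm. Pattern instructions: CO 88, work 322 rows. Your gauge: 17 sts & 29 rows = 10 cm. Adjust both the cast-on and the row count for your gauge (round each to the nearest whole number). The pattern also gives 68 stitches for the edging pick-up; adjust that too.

Stitches: 88 × 17/18 = 83.11 → 83.
Rows: 322 × 29/27 = 345.85 → 346.
edging pick-up: 68 × 17/18 = 64.22 → 64.

Cast on 83 stitches; work 346 rows; edging pick-up 64 stitches.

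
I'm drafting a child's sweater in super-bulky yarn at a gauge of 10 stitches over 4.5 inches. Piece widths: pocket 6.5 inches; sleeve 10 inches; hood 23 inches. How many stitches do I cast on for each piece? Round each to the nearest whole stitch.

Rate = 10/4.5 = 2.222 sts per in.
pocket: 6.5 × 2.222 = 14.44 → 14.
sleeve: 10 × 2.222 = 22.22 → 22.
hood: 23 × 2.222 = 51.11 → 51.

pocket 14; sleeve 22; hood 51.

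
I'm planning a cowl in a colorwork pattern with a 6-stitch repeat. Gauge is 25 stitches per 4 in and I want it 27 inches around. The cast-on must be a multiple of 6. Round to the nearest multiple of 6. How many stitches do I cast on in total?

25 / 4 = 6.25 sts per inch.
27 × 6.25 = 168.75 sts.
Nearest multiple of 6: 168.

168 stitches.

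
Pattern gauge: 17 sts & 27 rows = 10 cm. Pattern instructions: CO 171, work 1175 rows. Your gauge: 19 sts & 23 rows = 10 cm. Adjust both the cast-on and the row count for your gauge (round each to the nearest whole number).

Stitches: 171 × 19/17 = 191.12 → 191.
Rows: 1175 × 23/27 = 1000.93 → 1001.

Cast on 191 stitches; work 1001 rows.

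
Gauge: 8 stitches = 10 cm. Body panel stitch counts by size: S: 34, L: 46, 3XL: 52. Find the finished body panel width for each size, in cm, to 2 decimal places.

S 42.50 cm; L 57.50 cm; 3XL 65.00 cm.

8/10 = 0.8 sts per cm.
S: 34 / 0.8 = 42.500 → 42.50 cm.
L: 46 / 0.8 = 57.500 → 57.50 cm.
3XL: 52 / 0.8 = 65.000 → 65.00 cm.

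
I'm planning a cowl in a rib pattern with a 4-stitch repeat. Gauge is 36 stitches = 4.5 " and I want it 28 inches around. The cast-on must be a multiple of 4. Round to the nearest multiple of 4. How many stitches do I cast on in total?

224 stitches.

36 / 4.5 = 8 sts per inch.
28 × 8 = 224.00 sts.
Nearest multiple of 4: 224.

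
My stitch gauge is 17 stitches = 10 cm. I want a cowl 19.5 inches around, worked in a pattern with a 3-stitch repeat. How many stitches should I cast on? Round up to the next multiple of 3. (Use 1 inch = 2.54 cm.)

19.5 in = 19.5 × 2.54 = 49.53 cm.
17 / 10 = 1.7 sts/cm.
49.53 × 1.7 = 84.20 sts.
→ 87.

87 stitches.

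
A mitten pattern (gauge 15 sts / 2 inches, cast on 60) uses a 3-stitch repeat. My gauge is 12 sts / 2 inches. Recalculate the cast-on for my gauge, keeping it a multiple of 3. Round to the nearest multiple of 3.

60 × 12 / 15 = 48.00.
Nearest multiple of 3: 48.

48 stitches.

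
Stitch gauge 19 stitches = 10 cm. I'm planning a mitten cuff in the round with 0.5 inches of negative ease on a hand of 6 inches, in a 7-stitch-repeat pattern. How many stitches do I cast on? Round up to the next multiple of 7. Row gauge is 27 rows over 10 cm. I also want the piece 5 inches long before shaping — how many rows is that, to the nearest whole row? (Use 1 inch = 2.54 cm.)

Cast on 28 stitches; work 34 rows.

Finished = 6 − 0.5 = 5.5 inches.
5.5 inches × 2.54 = 13.97 cm.
19/10 = 1.9 sts per cm; 13.97 × 1.9 = 26.54 sts.
Next multiple of 7 → 28.
5 inches = 12.70 cm; × 2.7 = 34.29 → 34 rows.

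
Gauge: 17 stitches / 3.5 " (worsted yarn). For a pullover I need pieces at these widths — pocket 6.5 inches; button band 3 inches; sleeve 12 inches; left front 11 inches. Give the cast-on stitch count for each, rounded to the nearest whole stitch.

pocket 32; button band 15; sleeve 58; left front 53.

Rate = 17/3.5 = 4.857 sts per in.
pocket: 6.5 × 4.857 = 31.57 → 32.
button band: 3 × 4.857 = 14.57 → 15.
sleeve: 12 × 4.857 = 58.29 → 58.
left front: 11 × 4.857 = 53.43 → 53.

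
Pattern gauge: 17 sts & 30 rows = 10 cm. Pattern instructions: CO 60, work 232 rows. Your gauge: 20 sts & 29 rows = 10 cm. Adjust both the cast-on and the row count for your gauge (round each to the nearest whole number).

Cast on 71 stitches; work 224 rows.

Stitches: 60 × 20/17 = 70.59 → 71.
Rows: 232 × 29/30 = 224.27 → 224.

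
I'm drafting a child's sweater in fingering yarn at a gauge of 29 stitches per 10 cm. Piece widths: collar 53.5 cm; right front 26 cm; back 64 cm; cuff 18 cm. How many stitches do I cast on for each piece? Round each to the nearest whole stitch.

collar 155; right front 75; back 186; cuff 52.

Rate = 29/10 = 2.9 sts per cm.
collar: 53.5 × 2.9 = 155.15 → 155.
right front: 26 × 2.9 = 75.40 → 75.
back: 64 × 2.9 = 185.60 → 186.
cuff: 18 × 2.9 = 52.20 → 52.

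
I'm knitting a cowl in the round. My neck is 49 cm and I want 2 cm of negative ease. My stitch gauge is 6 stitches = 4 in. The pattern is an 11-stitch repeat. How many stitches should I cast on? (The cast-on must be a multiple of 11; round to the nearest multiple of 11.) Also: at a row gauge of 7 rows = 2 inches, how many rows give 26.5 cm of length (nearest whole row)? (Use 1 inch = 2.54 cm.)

Cast on 33 stitches; work 37 rows.

Finished = 49 − 2 = 47 cm.
47 cm × 1/2.54 = 18.50 inches.
6/4 = 1.5 sts per in; 18.50 × 1.5 = 27.76 sts.
Nearest multiple of 11 → 33.
26.5 cm = 10.43 inches; × 3.5 = 36.52 → 37 rows.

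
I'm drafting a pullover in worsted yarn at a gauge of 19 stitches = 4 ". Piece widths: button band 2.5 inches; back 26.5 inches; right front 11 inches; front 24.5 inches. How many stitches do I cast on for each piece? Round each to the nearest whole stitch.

button band 12; back 126; right front 52; front 116.

Rate = 19/4 = 4.75 sts per in.
button band: 2.5 × 4.75 = 11.88 → 12.
back: 26.5 × 4.75 = 125.88 → 126.
right front: 11 × 4.75 = 52.25 → 52.
front: 24.5 × 4.75 = 116.38 → 116.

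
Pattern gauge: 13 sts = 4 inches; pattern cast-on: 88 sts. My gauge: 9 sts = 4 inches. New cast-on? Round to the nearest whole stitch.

Scale factor = 9 / 13 = 0.692.
88 × 9 / 13 = 60.92 sts.
→ 61 sts.

Cast on 61 stitches.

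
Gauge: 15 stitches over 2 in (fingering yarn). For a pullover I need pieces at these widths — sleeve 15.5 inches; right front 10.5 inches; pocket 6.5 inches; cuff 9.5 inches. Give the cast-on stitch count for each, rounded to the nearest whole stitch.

sleeve 116; right front 79; pocket 49; cuff 71.

Rate = 15/2 = 7.5 sts per in.
sleeve: 15.5 × 7.5 = 116.25 → 116.
right front: 10.5 × 7.5 = 78.75 → 79.
pocket: 6.5 × 7.5 = 48.75 → 49.
cuff: 9.5 × 7.5 = 71.25 → 71.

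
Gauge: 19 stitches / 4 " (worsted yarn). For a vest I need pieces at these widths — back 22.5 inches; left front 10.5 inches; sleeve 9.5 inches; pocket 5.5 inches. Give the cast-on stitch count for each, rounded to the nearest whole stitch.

back 107; left front 50; sleeve 45; pocket 26.

Rate = 19/4 = 4.75 sts per in.
back: 22.5 × 4.75 = 106.88 → 107.
left front: 10.5 × 4.75 = 49.88 → 50.
sleeve: 9.5 × 4.75 = 45.12 → 45.
pocket: 5.5 × 4.75 = 26.12 → 26.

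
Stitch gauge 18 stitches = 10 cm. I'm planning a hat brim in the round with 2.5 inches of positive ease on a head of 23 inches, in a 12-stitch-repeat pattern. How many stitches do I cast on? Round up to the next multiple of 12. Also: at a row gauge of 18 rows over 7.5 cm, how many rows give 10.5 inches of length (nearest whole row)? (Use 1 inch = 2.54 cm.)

Cast on 120 stitches; work 64 rows.

Finished = 23 + 2.5 = 25.5 inches.
25.5 inches × 2.54 = 64.77 cm.
18/10 = 1.8 sts per cm; 64.77 × 1.8 = 116.59 sts.
Next multiple of 12 → 120.
10.5 inches = 26.67 cm; × 2.4 = 64.01 → 64 rows.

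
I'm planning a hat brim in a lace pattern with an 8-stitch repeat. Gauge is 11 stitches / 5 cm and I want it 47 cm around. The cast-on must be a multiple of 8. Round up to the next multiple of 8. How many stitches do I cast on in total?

Cast on 104 stitches.

11 / 5 = 2.2 sts per cm.
47 × 2.2 = 103.40 sts.
Next multiple of 8: 104.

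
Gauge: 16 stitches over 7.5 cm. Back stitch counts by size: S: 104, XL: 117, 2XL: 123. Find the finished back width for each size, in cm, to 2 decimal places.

S 48.75 cm; XL 54.84 cm; 2XL 57.66 cm.

16/7.5 = 2.133 sts per cm.
S: 104 / 2.133 = 48.750 → 48.75 cm.
XL: 117 / 2.133 = 54.844 → 54.84 cm.
2XL: 123 / 2.133 = 57.656 → 57.66 cm.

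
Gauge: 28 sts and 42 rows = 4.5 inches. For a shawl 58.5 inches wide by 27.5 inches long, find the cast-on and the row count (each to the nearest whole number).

Stitch gauge = 28/4.5 = 6.222 sts/in; 58.5 × 6.222 = 364.00 → 364 sts.
Row gauge = 42/4.5 = 9.333 rows/in; 27.5 × 9.333 = 256.67 → 257 rows.

Cast on 364 stitches and work 257 rows.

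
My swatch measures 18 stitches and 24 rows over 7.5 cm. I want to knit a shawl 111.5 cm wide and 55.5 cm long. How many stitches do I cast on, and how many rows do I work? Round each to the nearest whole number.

Cast on 268 stitches and work 178 rows.

Stitch gauge = 18/7.5 = 2.4 sts/cm; 111.5 × 2.4 = 267.60 → 268 sts.
Row gauge = 24/7.5 = 3.2 rows/cm; 55.5 × 3.2 = 177.60 → 178 rows.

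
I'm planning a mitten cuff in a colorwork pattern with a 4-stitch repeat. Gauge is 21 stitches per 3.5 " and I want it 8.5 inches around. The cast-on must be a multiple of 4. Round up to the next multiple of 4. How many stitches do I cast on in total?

CO 52 sts.

21 / 3.5 = 6 sts per inch.
8.5 × 6 = 51.00 sts.
Next multiple of 4: 52.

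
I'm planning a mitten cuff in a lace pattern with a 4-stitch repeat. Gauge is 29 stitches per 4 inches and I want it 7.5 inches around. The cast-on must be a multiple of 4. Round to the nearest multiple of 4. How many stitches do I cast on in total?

29 / 4 = 7.25 sts per inch.
7.5 × 7.25 = 54.38 sts.
Nearest multiple of 4: 56.

Cast on 56 stitches.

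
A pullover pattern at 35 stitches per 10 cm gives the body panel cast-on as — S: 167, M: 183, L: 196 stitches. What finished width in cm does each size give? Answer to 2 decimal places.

35/10 = 3.5 sts per cm.
S: 167 / 3.5 = 47.714 → 47.71 cm.
M: 183 / 3.5 = 52.286 → 52.29 cm.
L: 196 / 3.5 = 56.000 → 56.00 cm.

S 47.71 cm; M 52.29 cm; L 56.00 cm.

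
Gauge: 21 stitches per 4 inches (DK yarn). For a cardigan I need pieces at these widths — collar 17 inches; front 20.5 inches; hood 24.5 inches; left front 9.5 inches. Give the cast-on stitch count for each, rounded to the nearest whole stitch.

Rate = 21/4 = 5.25 sts per in.
collar: 17 × 5.25 = 89.25 → 89.
front: 20.5 × 5.25 = 107.62 → 108.
hood: 24.5 × 5.25 = 128.62 → 129.
left front: 9.5 × 5.25 = 49.88 → 50.

collar 89; front 108; hood 129; left front 50.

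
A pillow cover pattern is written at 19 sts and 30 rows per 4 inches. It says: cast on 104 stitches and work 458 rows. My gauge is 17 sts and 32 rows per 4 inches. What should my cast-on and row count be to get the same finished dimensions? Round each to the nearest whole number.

Cast on 93 stitches; work 489 rows.

Stitches: 104 × 17/19 = 93.05 → 93.
Rows: 458 × 32/30 = 488.53 → 489.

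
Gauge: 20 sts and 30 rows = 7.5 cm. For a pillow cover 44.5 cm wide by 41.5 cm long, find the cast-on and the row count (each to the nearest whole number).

Cast on 119 stitches and work 166 rows.

Stitch gauge = 20/7.5 = 2.667 sts/cm; 44.5 × 2.667 = 118.67 → 119 sts.
Row gauge = 30/7.5 = 4 rows/cm; 41.5 × 4 = 166.00 → 166 rows.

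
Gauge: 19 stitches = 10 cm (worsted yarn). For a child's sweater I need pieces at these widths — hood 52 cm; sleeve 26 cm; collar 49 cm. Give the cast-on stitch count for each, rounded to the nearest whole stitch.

hood 99; sleeve 49; collar 93.

Rate = 19/10 = 1.9 sts per cm.
hood: 52 × 1.9 = 98.80 → 99.
sleeve: 26 × 1.9 = 49.40 → 49.
collar: 49 × 1.9 = 93.10 → 93.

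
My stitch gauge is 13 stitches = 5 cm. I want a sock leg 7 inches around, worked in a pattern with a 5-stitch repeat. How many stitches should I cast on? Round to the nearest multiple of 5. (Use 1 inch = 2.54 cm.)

Cast on 45 stitches.

7 in = 7 × 2.54 = 17.78 cm.
13 / 5 = 2.6 sts/cm.
17.78 × 2.6 = 46.23 sts.
→ 45.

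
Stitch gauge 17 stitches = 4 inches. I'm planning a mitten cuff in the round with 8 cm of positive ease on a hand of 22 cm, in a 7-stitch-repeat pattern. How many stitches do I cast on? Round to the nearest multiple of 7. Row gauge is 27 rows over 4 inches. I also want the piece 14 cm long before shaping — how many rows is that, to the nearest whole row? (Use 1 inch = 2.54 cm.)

Cast on 49 stitches; work 37 rows.

Finished = 22 + 8 = 30 cm.
30 cm × 1/2.54 = 11.81 inches.
17/4 = 4.25 sts per in; 11.81 × 4.25 = 50.20 sts.
Nearest multiple of 7 → 49.
14 cm = 5.51 inches; × 6.75 = 37.20 → 37 rows.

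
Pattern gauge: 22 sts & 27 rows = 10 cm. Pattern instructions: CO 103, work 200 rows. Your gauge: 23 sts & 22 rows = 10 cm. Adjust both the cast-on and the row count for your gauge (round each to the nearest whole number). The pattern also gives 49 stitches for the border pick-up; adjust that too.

Stitches: 103 × 23/22 = 107.68 → 108.
Rows: 200 × 22/27 = 162.96 → 163.
border pick-up: 49 × 23/22 = 51.23 → 51.

Cast on 108 stitches; work 163 rows; border pick-up 51 stitches.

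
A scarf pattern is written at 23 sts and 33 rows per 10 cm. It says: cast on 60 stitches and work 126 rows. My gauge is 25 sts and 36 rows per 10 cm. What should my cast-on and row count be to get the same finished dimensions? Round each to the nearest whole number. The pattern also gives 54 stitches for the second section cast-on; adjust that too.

Cast on 65 stitches; work 137 rows; second section cast-on 59 stitches.

Stitches: 60 × 25/23 = 65.22 → 65.
Rows: 126 × 36/33 = 137.45 → 137.
second section cast-on: 54 × 25/23 = 58.70 → 59.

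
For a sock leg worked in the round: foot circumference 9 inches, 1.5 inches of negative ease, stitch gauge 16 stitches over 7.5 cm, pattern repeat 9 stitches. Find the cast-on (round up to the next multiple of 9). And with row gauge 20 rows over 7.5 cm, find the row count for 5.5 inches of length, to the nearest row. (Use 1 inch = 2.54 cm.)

Finished = 9 − 1.5 = 7.5 inches.
7.5 inches × 2.54 = 19.05 cm.
16/7.5 = 2.133 sts per cm; 19.05 × 2.133 = 40.64 sts.
Next multiple of 9 → 45.
5.5 inches = 13.97 cm; × 2.667 = 37.25 → 37 rows.

Cast on 45 stitches; work 37 rows.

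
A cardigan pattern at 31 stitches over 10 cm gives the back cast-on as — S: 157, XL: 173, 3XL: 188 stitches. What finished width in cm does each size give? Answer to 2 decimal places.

31/10 = 3.1 sts per cm.
S: 157 / 3.1 = 50.645 → 50.65 cm.
XL: 173 / 3.1 = 55.806 → 55.81 cm.
3XL: 188 / 3.1 = 60.645 → 60.65 cm.

S 50.65 cm; XL 55.81 cm; 3XL 60.65 cm.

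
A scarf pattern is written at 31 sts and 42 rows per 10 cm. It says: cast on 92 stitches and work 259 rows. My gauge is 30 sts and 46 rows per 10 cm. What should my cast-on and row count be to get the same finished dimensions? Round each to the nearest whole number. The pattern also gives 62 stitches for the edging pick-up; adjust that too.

Stitches: 92 × 30/31 = 89.03 → 89.
Rows: 259 × 46/42 = 283.67 → 284.
edging pick-up: 62 × 30/31 = 60.00 → 60.

Cast on 89 stitches; work 284 rows; edging pick-up 60 stitches.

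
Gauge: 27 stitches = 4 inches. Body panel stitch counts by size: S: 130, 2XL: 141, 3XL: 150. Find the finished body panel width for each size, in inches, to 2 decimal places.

S 19.26 inches; 2XL 20.89 inches; 3XL 22.22 inches.

27/4 = 6.75 sts per in.
S: 130 / 6.75 = 19.259 → 19.26 in.
2XL: 141 / 6.75 = 20.889 → 20.89 in.
3XL: 150 / 6.75 = 22.222 → 22.22 in.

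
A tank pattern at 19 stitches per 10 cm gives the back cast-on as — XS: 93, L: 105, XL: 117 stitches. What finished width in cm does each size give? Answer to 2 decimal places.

19/10 = 1.9 sts per cm.
XS: 93 / 1.9 = 48.947 → 48.95 cm.
L: 105 / 1.9 = 55.263 → 55.26 cm.
XL: 117 / 1.9 = 61.579 → 61.58 cm.

XS 48.95 cm; L 55.26 cm; XL 61.58 cm.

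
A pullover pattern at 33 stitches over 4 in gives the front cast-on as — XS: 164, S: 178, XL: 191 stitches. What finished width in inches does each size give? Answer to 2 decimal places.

XS 19.88 inches; S 21.58 inches; XL 23.15 inches.

33/4 = 8.25 sts per in.
XS: 164 / 8.25 = 19.879 → 19.88 in.
S: 178 / 8.25 = 21.576 → 21.58 in.
XL: 191 / 8.25 = 23.152 → 23.15 in.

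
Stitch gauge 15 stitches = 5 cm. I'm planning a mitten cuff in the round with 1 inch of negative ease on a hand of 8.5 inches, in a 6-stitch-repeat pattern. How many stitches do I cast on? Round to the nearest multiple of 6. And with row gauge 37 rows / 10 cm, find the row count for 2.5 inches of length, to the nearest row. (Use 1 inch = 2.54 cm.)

Cast on 60 stitches; work 23 rows.

Finished = 8.5 − 1 = 7.5 inches.
7.5 inches × 2.54 = 19.05 cm.
15/5 = 3 sts per cm; 19.05 × 3 = 57.15 sts.
Nearest multiple of 6 → 60.
2.5 inches = 6.35 cm; × 3.7 = 23.50 → 23 rows.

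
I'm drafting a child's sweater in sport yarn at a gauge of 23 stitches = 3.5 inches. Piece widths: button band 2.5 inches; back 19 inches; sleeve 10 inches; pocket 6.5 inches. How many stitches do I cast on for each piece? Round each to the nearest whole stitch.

Rate = 23/3.5 = 6.571 sts per in.
button band: 2.5 × 6.571 = 16.43 → 16.
back: 19 × 6.571 = 124.86 → 125.
sleeve: 10 × 6.571 = 65.71 → 66.
pocket: 6.5 × 6.571 = 42.71 → 43.

button band 16; back 125; sleeve 66; pocket 43.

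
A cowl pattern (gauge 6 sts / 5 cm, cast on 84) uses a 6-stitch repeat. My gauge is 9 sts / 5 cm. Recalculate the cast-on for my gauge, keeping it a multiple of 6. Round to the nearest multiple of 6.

Cast on 126 stitches.

84 × 9 / 6 = 126.00.
Nearest multiple of 6: 126.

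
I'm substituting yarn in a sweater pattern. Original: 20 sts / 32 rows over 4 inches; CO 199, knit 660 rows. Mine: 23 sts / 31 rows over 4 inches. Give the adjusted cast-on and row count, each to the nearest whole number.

Stitches: 199 × 23/20 = 228.85 → 229.
Rows: 660 × 31/32 = 639.38 → 639.

Cast on 229 stitches; work 639 rows.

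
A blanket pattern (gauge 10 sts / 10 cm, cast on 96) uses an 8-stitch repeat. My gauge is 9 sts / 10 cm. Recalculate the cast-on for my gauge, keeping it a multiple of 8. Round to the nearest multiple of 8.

88 stitches.

96 × 9 / 10 = 86.40.
Nearest multiple of 8: 88.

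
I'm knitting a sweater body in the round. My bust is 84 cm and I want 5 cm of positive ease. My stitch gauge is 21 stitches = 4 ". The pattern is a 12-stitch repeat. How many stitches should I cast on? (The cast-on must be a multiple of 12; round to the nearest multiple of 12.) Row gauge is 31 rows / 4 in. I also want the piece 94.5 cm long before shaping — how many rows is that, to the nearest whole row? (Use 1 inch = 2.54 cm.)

Finished = 84 + 5 = 89 cm.
89 cm × 1/2.54 = 35.04 inches.
21/4 = 5.25 sts per in; 35.04 × 5.25 = 183.96 sts.
Nearest multiple of 12 → 180.
94.5 cm = 37.20 inches; × 7.75 = 288.34 → 288 rows.

Cast on 180 stitches; work 288 rows.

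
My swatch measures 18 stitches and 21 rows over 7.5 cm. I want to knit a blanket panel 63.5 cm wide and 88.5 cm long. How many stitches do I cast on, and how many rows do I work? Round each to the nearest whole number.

Cast on 152 stitches and work 248 rows.

Stitch gauge = 18/7.5 = 2.4 sts/cm; 63.5 × 2.4 = 152.40 → 152 sts.
Row gauge = 21/7.5 = 2.8 rows/cm; 88.5 × 2.8 = 247.80 → 248 rows.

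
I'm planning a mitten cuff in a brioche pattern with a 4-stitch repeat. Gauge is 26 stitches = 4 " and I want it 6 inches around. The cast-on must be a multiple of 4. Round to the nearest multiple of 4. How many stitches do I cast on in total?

Cast on 40 stitches.

26 / 4 = 6.5 sts per inch.
6 × 6.5 = 39.00 sts.
Nearest multiple of 4: 40.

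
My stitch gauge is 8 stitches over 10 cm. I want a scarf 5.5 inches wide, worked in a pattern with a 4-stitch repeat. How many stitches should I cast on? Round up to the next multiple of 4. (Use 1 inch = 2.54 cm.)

5.5 in = 5.5 × 2.54 = 13.97 cm.
8 / 10 = 0.8 sts/cm.
13.97 × 0.8 = 11.18 sts.
→ 12.

CO 12 sts.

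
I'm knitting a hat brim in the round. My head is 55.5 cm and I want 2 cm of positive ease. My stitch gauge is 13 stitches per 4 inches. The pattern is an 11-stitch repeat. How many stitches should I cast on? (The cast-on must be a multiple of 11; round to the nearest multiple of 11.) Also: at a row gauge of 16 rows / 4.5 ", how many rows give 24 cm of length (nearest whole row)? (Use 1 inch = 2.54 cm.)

Cast on 77 stitches; work 34 rows.

Finished = 55.5 + 2 = 57.5 cm.
57.5 cm × 1/2.54 = 22.64 inches.
13/4 = 3.25 sts per in; 22.64 × 3.25 = 73.57 sts.
Nearest multiple of 11 → 77.
24 cm = 9.45 inches; × 3.556 = 33.60 → 34 rows.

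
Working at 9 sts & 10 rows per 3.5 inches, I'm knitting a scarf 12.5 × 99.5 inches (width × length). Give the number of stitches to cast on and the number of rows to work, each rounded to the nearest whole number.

Cast on 32 stitches and work 284 rows.

Stitch gauge = 9/3.5 = 2.571 sts/in; 12.5 × 2.571 = 32.14 → 32 sts.
Row gauge = 10/3.5 = 2.857 rows/in; 99.5 × 2.857 = 284.29 → 284 rows.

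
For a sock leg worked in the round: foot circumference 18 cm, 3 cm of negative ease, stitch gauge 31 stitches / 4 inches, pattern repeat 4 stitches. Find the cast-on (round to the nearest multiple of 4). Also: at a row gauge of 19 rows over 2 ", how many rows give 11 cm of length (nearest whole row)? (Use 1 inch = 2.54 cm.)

Finished = 18 − 3 = 15 cm.
15 cm × 1/2.54 = 5.91 inches.
31/4 = 7.75 sts per in; 5.91 × 7.75 = 45.77 sts.
Nearest multiple of 4 → 44.
11 cm = 4.33 inches; × 9.5 = 41.14 → 41 rows.

Cast on 44 stitches; work 41 rows.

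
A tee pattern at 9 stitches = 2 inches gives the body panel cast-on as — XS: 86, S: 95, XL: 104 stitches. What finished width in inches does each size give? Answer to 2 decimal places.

XS 19.11 inches; S 21.11 inches; XL 23.11 inches.

9/2 = 4.5 sts per in.
XS: 86 / 4.5 = 19.111 → 19.11 in.
S: 95 / 4.5 = 21.111 → 21.11 in.
XL: 104 / 4.5 = 23.111 → 23.11 in.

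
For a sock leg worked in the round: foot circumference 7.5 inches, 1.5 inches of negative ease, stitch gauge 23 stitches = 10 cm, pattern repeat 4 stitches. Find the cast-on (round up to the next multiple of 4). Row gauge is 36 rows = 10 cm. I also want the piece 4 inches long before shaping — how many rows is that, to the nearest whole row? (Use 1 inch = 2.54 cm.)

Cast on 36 stitches; work 37 rows.

Finished = 7.5 − 1.5 = 6 inches.
6 inches × 2.54 = 15.24 cm.
23/10 = 2.3 sts per cm; 15.24 × 2.3 = 35.05 sts.
Next multiple of 4 → 36.
4 inches = 10.16 cm; × 3.6 = 36.58 → 37 rows.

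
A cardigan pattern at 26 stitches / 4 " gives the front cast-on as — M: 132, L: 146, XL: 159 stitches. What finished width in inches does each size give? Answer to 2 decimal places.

26/4 = 6.5 sts per in.
M: 132 / 6.5 = 20.308 → 20.31 in.
L: 146 / 6.5 = 22.462 → 22.46 in.
XL: 159 / 6.5 = 24.462 → 24.46 in.

M 20.31 inches; L 22.46 inches; XL 24.46 inches.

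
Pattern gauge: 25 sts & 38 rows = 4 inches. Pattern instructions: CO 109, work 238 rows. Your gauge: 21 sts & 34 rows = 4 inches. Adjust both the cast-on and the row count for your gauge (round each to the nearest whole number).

Stitches: 109 × 21/25 = 91.56 → 92.
Rows: 238 × 34/38 = 212.95 → 213.

Cast on 92 stitches; work 213 rows.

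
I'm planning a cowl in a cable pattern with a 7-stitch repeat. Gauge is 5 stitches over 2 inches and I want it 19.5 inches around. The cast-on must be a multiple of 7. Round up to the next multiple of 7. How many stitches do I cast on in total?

5 / 2 = 2.5 sts per inch.
19.5 × 2.5 = 48.75 sts.
Next multiple of 7: 49.

49 stitches.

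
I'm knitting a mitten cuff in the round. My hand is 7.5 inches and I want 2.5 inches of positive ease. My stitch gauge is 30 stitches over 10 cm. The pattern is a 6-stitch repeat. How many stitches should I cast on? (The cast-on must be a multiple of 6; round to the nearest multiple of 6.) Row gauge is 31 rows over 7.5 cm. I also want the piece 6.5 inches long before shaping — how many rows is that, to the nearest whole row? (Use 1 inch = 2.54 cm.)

Finished = 7.5 + 2.5 = 10 inches.
10 inches × 2.54 = 25.40 cm.
30/10 = 3 sts per cm; 25.40 × 3 = 76.20 sts.
Nearest multiple of 6 → 78.
6.5 inches = 16.51 cm; × 4.133 = 68.24 → 68 rows.

Cast on 78 stitches; work 68 rows.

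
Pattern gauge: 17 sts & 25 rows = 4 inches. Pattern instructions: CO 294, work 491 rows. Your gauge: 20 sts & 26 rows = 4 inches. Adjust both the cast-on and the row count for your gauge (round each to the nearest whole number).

Stitches: 294 × 20/17 = 345.88 → 346.
Rows: 491 × 26/25 = 510.64 → 511.

Cast on 346 stitches; work 511 rows.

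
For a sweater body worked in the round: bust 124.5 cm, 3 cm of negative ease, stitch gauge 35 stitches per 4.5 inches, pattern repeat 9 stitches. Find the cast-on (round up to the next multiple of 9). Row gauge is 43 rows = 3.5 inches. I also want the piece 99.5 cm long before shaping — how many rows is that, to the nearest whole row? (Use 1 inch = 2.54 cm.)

Finished = 124.5 − 3 = 121.5 cm.
121.5 cm × 1/2.54 = 47.83 inches.
35/4.5 = 7.778 sts per in; 47.83 × 7.778 = 372.05 sts.
Next multiple of 9 → 378.
99.5 cm = 39.17 inches; × 12.286 = 481.27 → 481 rows.

Cast on 378 stitches; work 481 rows.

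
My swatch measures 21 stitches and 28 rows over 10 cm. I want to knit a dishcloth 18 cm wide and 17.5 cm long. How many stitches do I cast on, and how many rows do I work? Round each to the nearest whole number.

Cast on 38 stitches and work 49 rows.

Stitch gauge = 21/10 = 2.1 sts/cm; 18 × 2.1 = 37.80 → 38 sts.
Row gauge = 28/10 = 2.8 rows/cm; 17.5 × 2.8 = 49.00 → 49 rows.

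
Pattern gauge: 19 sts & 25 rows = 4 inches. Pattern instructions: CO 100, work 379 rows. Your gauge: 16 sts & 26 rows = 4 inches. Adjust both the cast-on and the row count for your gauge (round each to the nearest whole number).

Cast on 84 stitches; work 394 rows.

Stitches: 100 × 16/19 = 84.21 → 84.
Rows: 379 × 26/25 = 394.16 → 394.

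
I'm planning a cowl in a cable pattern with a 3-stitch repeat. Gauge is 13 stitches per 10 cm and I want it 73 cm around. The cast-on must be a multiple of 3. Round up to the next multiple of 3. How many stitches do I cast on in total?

CO 96 sts.

13 / 10 = 1.3 sts per cm.
73 × 1.3 = 94.90 sts.
Next multiple of 3: 96.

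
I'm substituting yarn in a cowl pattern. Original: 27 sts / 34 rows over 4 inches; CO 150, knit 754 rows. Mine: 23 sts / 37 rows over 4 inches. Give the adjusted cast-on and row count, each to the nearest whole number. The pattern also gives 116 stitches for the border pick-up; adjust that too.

Cast on 128 stitches; work 821 rows; border pick-up 99 stitches.

Stitches: 150 × 23/27 = 127.78 → 128.
Rows: 754 × 37/34 = 820.53 → 821.
border pick-up: 116 × 23/27 = 98.81 → 99.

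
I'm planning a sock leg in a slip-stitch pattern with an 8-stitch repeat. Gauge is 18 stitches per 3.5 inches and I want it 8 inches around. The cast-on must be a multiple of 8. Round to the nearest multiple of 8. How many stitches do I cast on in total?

Cast on 40 stitches.

18 / 3.5 = 5.143 sts per inch.
8 × 5.143 = 41.14 sts.
Nearest multiple of 8: 40.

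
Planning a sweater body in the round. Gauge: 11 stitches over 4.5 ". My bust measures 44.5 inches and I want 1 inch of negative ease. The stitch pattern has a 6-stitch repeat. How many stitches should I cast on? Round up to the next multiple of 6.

CO 108 sts.

Finished = 44.5 − 1 = 43.5 inches.
11 / 4.5 = 2.444 sts/in.
43.5 × 2.444 = 106.33 sts.
Next multiple of 6: 108.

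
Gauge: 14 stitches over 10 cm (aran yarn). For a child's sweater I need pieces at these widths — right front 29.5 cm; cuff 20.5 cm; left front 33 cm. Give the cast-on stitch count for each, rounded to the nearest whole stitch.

right front 41; cuff 29; left front 46.

Rate = 14/10 = 1.4 sts per cm.
right front: 29.5 × 1.4 = 41.30 → 41.
cuff: 20.5 × 1.4 = 28.70 → 29.
left front: 33 × 1.4 = 46.20 → 46.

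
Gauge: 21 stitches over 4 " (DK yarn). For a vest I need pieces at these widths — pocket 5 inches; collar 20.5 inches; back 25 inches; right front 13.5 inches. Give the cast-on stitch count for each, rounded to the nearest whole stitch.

Rate = 21/4 = 5.25 sts per in.
pocket: 5 × 5.25 = 26.25 → 26.
collar: 20.5 × 5.25 = 107.62 → 108.
back: 25 × 5.25 = 131.25 → 131.
right front: 13.5 × 5.25 = 70.88 → 71.

pocket 26; collar 108; back 131; right front 71.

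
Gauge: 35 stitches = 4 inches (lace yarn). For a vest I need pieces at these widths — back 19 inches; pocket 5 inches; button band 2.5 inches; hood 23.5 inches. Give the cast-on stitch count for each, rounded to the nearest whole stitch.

Rate = 35/4 = 8.75 sts per in.
back: 19 × 8.75 = 166.25 → 166.
pocket: 5 × 8.75 = 43.75 → 44.
button band: 2.5 × 8.75 = 21.88 → 22.
hood: 23.5 × 8.75 = 205.62 → 206.

back 166; pocket 44; button band 22; hood 206.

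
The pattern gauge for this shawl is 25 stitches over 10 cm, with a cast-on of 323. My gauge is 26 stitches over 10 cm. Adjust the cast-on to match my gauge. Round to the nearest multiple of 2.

Scale factor = 26 / 25 = 1.040.
323 × 26 / 25 = 335.92 sts.
→ 336 sts.

336 stitches.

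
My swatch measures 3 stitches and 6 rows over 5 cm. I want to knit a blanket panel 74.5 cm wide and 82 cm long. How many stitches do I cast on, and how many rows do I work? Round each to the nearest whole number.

Stitch gauge = 3/5 = 0.6 sts/cm; 74.5 × 0.6 = 44.70 → 45 sts.
Row gauge = 6/5 = 1.2 rows/cm; 82 × 1.2 = 98.40 → 98 rows.

Cast on 45 stitches and work 98 rows.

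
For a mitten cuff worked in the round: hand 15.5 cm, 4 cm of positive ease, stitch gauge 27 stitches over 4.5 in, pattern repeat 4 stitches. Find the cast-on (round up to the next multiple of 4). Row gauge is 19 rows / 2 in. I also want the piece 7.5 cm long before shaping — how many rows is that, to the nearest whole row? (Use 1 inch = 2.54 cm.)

Cast on 48 stitches; work 28 rows.

Finished = 15.5 + 4 = 19.5 cm.
19.5 cm × 1/2.54 = 7.68 inches.
27/4.5 = 6 sts per in; 7.68 × 6 = 46.06 sts.
Next multiple of 4 → 48.
7.5 cm = 2.95 inches; × 9.5 = 28.05 → 28 rows.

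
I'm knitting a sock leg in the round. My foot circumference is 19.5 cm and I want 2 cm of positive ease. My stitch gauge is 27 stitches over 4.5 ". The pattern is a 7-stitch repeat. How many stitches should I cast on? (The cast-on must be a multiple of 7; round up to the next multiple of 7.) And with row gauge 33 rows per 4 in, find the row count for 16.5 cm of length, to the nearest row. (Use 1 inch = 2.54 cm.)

Finished = 19.5 + 2 = 21.5 cm.
21.5 cm × 1/2.54 = 8.46 inches.
27/4.5 = 6 sts per in; 8.46 × 6 = 50.79 sts.
Next multiple of 7 → 56.
16.5 cm = 6.50 inches; × 8.25 = 53.59 → 54 rows.

Cast on 56 stitches; work 54 rows.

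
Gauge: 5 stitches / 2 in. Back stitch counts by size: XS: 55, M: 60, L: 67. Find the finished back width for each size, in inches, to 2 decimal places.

XS 22.00 inches; M 24.00 inches; L 26.80 inches.

5/2 = 2.5 sts per in.
XS: 55 / 2.5 = 22.000 → 22.00 in.
M: 60 / 2.5 = 24.000 → 24.00 in.
L: 67 / 2.5 = 26.800 → 26.80 in.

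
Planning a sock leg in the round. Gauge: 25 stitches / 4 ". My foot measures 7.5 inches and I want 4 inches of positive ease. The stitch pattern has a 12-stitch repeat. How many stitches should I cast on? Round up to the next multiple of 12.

Finished = 7.5 + 4 = 11.5 inches.
25 / 4 = 6.25 sts/in.
11.5 × 6.25 = 71.88 sts.
Next multiple of 12: 72.

Cast on 72 stitches.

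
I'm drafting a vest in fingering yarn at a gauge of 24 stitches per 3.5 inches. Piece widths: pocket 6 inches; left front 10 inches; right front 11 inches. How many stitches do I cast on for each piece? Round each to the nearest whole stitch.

Rate = 24/3.5 = 6.857 sts per in.
pocket: 6 × 6.857 = 41.14 → 41.
left front: 10 × 6.857 = 68.57 → 69.
right front: 11 × 6.857 = 75.43 → 75.

pocket 41; left front 69; right front 75.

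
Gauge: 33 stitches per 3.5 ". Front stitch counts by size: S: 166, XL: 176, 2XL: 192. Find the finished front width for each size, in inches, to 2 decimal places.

33/3.5 = 9.429 sts per in.
S: 166 / 9.429 = 17.606 → 17.61 in.
XL: 176 / 9.429 = 18.667 → 18.67 in.
2XL: 192 / 9.429 = 20.364 → 20.36 in.

S 17.61 inches; XL 18.67 inches; 2XL 20.36 inches.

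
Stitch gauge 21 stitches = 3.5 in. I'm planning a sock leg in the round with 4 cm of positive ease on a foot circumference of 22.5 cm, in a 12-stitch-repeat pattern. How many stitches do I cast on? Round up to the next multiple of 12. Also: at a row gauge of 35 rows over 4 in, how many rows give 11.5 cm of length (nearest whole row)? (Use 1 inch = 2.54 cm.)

Finished = 22.5 + 4 = 26.5 cm.
26.5 cm × 1/2.54 = 10.43 inches.
21/3.5 = 6 sts per in; 10.43 × 6 = 62.60 sts.
Next multiple of 12 → 72.
11.5 cm = 4.53 inches; × 8.75 = 39.62 → 40 rows.

Cast on 72 stitches; work 40 rows.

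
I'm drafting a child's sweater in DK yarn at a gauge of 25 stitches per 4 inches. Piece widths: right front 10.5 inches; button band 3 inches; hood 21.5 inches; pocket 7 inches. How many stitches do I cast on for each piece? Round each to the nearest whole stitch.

Rate = 25/4 = 6.25 sts per in.
right front: 10.5 × 6.25 = 65.62 → 66.
button band: 3 × 6.25 = 18.75 → 19.
hood: 21.5 × 6.25 = 134.38 → 134.
pocket: 7 × 6.25 = 43.75 → 44.

right front 66; button band 19; hood 134; pocket 44.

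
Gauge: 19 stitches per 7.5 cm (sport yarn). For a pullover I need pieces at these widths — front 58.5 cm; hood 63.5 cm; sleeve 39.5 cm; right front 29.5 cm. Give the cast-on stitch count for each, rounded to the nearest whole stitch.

Rate = 19/7.5 = 2.533 sts per cm.
front: 58.5 × 2.533 = 148.20 → 148.
hood: 63.5 × 2.533 = 160.87 → 161.
sleeve: 39.5 × 2.533 = 100.07 → 100.
right front: 29.5 × 2.533 = 74.73 → 75.

front 148; hood 161; sleeve 100; right front 75.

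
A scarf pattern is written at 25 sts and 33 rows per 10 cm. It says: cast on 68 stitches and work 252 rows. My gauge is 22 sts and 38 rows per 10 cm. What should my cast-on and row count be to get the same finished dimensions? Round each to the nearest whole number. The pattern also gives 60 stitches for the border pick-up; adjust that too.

Cast on 60 stitches; work 290 rows; border pick-up 53 stitches.

Stitches: 68 × 22/25 = 59.84 → 60.
Rows: 252 × 38/33 = 290.18 → 290.
border pick-up: 60 × 22/25 = 52.80 → 53.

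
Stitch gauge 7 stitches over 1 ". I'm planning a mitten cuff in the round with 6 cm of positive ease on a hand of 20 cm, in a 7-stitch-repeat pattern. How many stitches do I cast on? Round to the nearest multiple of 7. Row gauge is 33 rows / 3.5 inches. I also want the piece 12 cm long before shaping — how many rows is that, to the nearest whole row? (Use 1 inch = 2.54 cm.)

Finished = 20 + 6 = 26 cm.
26 cm × 1/2.54 = 10.24 inches.
7/1 = 7 sts per in; 10.24 × 7 = 71.65 sts.
Nearest multiple of 7 → 70.
12 cm = 4.72 inches; × 9.429 = 44.54 → 45 rows.

Cast on 70 stitches; work 45 rows.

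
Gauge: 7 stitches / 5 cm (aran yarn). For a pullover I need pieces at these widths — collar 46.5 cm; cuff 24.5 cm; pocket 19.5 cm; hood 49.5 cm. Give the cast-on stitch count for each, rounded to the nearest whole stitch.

collar 65; cuff 34; pocket 27; hood 69.

Rate = 7/5 = 1.4 sts per cm.
collar: 46.5 × 1.4 = 65.10 → 65.
cuff: 24.5 × 1.4 = 34.30 → 34.
pocket: 19.5 × 1.4 = 27.30 → 27.
hood: 49.5 × 1.4 = 69.30 → 69.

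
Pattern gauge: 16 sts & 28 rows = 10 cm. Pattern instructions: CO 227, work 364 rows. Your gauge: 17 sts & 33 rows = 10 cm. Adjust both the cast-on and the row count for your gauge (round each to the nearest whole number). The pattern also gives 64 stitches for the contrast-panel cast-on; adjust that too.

Stitches: 227 × 17/16 = 241.19 → 241.
Rows: 364 × 33/28 = 429.00 → 429.
contrast-panel cast-on: 64 × 17/16 = 68.00 → 68.

Cast on 241 stitches; work 429 rows; contrast-panel cast-on 68 stitches.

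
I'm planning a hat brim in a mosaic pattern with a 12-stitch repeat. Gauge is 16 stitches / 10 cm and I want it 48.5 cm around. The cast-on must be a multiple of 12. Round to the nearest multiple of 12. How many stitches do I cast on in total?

16 / 10 = 1.6 sts per cm.
48.5 × 1.6 = 77.60 sts.
Nearest multiple of 12: 72.

Cast on 72 stitches.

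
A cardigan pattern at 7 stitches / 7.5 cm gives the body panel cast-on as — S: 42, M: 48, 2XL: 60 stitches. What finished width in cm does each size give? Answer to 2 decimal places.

S 45.00 cm; M 51.43 cm; 2XL 64.29 cm.

7/7.5 = 0.933 sts per cm.
S: 42 / 0.933 = 45.000 → 45.00 cm.
M: 48 / 0.933 = 51.429 → 51.43 cm.
2XL: 60 / 0.933 = 64.286 → 64.29 cm.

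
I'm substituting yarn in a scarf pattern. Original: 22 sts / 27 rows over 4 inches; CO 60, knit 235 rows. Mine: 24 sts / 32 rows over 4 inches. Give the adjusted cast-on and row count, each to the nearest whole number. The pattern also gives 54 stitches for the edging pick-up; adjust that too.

Stitches: 60 × 24/22 = 65.45 → 65.
Rows: 235 × 32/27 = 278.52 → 279.
edging pick-up: 54 × 24/22 = 58.91 → 59.

Cast on 65 stitches; work 279 rows; edging pick-up 59 stitches.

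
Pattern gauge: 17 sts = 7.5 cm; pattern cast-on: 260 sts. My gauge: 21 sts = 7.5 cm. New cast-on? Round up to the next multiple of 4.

CO 324 sts.

Scale factor = 21 / 17 = 1.235.
260 × 21 / 17 = 321.18 sts.
→ 324 sts.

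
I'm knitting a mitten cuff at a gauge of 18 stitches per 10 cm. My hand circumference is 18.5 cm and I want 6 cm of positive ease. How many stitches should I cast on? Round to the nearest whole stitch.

CO 44 sts.

Finished = 18.5 + 6 = 24.5 cm.
18 / 10 = 1.8 sts per cm.
24.50 × 1.8 = 44.10 sts.
→ 44 sts.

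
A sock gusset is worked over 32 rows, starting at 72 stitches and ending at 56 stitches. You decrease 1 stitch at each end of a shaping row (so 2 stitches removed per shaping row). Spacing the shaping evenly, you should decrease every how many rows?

Stitches to remove: |56 − 72| = 16.
Shaping rows needed: 16 / 2 = 8.
32 rows / 8 = every 4 rows.

Decrease every 4th row.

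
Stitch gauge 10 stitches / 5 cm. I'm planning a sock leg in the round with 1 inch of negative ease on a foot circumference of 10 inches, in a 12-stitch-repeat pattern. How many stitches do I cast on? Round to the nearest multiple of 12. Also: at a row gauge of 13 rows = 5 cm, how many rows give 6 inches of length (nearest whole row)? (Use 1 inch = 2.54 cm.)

Finished = 10 − 1 = 9 inches.
9 inches × 2.54 = 22.86 cm.
10/5 = 2 sts per cm; 22.86 × 2 = 45.72 sts.
Nearest multiple of 12 → 48.
6 inches = 15.24 cm; × 2.6 = 39.62 → 40 rows.

Cast on 48 stitches; work 40 rows.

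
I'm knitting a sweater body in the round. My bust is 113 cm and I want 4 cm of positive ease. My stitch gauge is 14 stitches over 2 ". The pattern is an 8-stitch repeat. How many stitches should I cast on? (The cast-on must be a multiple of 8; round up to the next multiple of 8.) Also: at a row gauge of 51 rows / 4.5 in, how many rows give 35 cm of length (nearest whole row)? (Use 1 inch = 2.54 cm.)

Cast on 328 stitches; work 156 rows.

Finished = 113 + 4 = 117 cm.
117 cm × 1/2.54 = 46.06 inches.
14/2 = 7 sts per in; 46.06 × 7 = 322.44 sts.
Next multiple of 8 → 328.
35 cm = 13.78 inches; × 11.333 = 156.17 → 156 rows.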